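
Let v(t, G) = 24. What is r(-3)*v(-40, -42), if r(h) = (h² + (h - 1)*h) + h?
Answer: 432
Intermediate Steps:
r(h) = h + h² + h*(-1 + h) (r(h) = (h² + (-1 + h)*h) + h = (h² + h*(-1 + h)) + h = h + h² + h*(-1 + h))
r(-3)*v(-40, -42) = (2*(-3)²)*24 = (2*9)*24 = 18*24 = 432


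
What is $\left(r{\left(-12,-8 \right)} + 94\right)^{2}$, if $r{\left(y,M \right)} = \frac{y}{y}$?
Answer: $9025$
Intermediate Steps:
$r{\left(y,M \right)} = 1$
$\left(r{\left(-12,-8 \right)} + 94\right)^{2} = \left(1 + 94\right)^{2} = 95^{2} = 9025$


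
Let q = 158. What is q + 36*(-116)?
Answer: -4018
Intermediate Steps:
q + 36*(-116) = 158 + 36*(-116) = 158 - 4176 = -4018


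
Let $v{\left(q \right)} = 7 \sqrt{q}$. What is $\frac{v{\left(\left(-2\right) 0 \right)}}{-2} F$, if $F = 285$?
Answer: $0$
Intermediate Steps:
$\frac{v{\left(\left(-2\right) 0 \right)}}{-2} F = \frac{7 \sqrt{\left(-2\right) 0}}{-2} \cdot 285 = 7 \sqrt{0} \left(- \frac{1}{2}\right) 285 = 7 \cdot 0 \left(- \frac{1}{2}\right) 285 = 0 \left(- \frac{1}{2}\right) 285 = 0 \cdot 285 = 0$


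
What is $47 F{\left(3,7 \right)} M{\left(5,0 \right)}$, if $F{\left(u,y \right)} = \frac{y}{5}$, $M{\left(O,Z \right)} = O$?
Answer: $329$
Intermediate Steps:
$F{\left(u,y \right)} = \frac{y}{5}$ ($F{\left(u,y \right)} = y \frac{1}{5} = \frac{y}{5}$)
$47 F{\left(3,7 \right)} M{\left(5,0 \right)} = 47 \cdot \frac{1}{5} \cdot 7 \cdot 5 = 47 \cdot \frac{7}{5} \cdot 5 = \frac{329}{5} \cdot 5 = 329$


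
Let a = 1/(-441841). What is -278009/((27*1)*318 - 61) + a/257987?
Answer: -31690032973741128/971758220421175 ≈ -32.611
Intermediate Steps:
a = -1/441841 ≈ -2.2633e-6
-278009/((27*1)*318 - 61) + a/257987 = -278009/((27*1)*318 - 61) - 1/441841/257987 = -278009/(27*318 - 61) - 1/441841*1/257987 = -278009/(8586 - 61) - 1/113989234067 = -278009/8525 - 1/113989234067 = -31690032973741128/971758220421175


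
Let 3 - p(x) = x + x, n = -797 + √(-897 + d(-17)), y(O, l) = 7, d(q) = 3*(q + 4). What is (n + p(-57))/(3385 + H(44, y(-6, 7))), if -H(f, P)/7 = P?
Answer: -85/417 + I*√26/556 ≈ -0.20384 + 0.0091709*I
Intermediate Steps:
d(q) = 12 + 3*q (d(q) = 3*(4 + q) = 12 + 3*q)
H(f, P) = -7*P
n = -797 + 6*I*√26 (n = -797 + √(-897 + (12 + 3*(-17))) = -797 + √(-897 + (12 - 51)) = -797 + √(-897 - 39) = -797 + √(-936) = -797 + 6*I*√26 ≈ -797.0 + 30.594*I)
p(x) = 3 - 2*x (p(x) = 3 - (x + x) = 3 - 2*x)
(n + p(-57))/(3385 + H(44, y(-6, 7))) = ((-797 + 6*I*√26) + (3 - 2*(-57)))/(3385 - 7*7) = ((-797 + 6*I*√26) + (3 + 114))/(3385 - 49) = ((-797 + 6*I*√26) + 117)/3336 = (-680 + 6*I*√26)*(1/3336) = -85/417 + I*√26/556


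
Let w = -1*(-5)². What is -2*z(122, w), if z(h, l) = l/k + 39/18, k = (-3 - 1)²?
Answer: -29/24 ≈ -1.2083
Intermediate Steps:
k = 16 (k = (-4)² = 16)
w = -25 (w = -1*25 = -25)
z(h, l) = 13/6 + l/16 (z(h, l) = l/16 + 39/18 = l*(1/16) + 39*(1/18) = l/16 + 13/6 = 13/6 + l/16)
-2*z(122, w) = -2*(13/6 + (1/16)*(-25)) = -2*(13/6 - 25/16) = -2*29/48 = -29/24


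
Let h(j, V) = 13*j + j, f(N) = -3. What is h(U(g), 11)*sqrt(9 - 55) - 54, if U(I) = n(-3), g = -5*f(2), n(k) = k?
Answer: -54 - 42*I*sqrt(46) ≈ -54.0 - 284.86*I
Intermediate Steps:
g = 15 (g = -5*(-3) = 15)
U(I) = -3
h(j, V) = 14*j
h(U(g), 11)*sqrt(9 - 55) - 54 = (14*(-3))*sqrt(9 - 55) - 54 = -42*I*sqrt(46) - 54 = -54 - 42*I*sqrt(46)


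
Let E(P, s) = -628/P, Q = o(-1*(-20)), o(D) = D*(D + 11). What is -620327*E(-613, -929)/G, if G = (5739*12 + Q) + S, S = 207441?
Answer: -389565356/169757477 ≈ -2.2948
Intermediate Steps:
o(D) = D*(11 + D)
Q = 620 (Q = (-1*(-20))*(11 - 1*(-20)) = 20*(11 + 20) = 20*31 = 620)
G = 276929 (G = (5739*12 + 620) + 207441 = (68868 + 620) + 207441 = 69488 + 207441 = 276929)
-620327*E(-613, -929)/G = -620327/(276929/((-628/(-613)))) = -620327/(276929/((-628*(-1/613)))) = -620327/(276929/(628/613)) = -620327/(276929*(613/628)) = -620327/169757477/628 = -620327*628/169757477 = -389565356/169757477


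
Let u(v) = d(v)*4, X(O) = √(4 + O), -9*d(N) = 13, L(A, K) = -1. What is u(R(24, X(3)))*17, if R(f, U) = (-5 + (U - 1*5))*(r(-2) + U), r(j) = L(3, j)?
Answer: -884/9 ≈ -98.222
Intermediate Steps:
r(j) = -1
d(N) = -13/9 (d(N) = -⅑*13 = -13/9)
R(f, U) = (-1 + U)*(-10 + U) (R(f, U) = (-5 + (U - 1*5))*(-1 + U) = (-5 + (U - 5))*(-1 + U) = (-5 + (-5 + U))*(-1 + U) = (-10 + U)*(-1 + U) = (-1 + U)*(-10 + U))
u(v) = -52/9 (u(v) = -13/9*4 = -52/9)
u(R(24, X(3)))*17 = -52/9*17 = -884/9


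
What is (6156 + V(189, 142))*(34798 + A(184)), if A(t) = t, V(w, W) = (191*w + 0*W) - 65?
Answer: 1475890580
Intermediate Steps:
V(w, W) = -65 + 191*w (V(w, W) = (191*w + 0) - 65 = 191*w - 65 = -65 + 191*w)
(6156 + V(189, 142))*(34798 + A(184)) = (6156 + (-65 + 191*189))*(34798 + 184) = (6156 + (-65 + 36099))*34982 = (6156 + 36034)*34982 = 42190*34982 = 1475890580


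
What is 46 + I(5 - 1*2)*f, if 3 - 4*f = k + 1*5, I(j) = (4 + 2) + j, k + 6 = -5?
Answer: 265/4 ≈ 66.250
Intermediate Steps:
k = -11 (k = -6 - 5 = -11)
I(j) = 6 + j
f = 9/4 (f = ¾ - (-11 + 1*5)/4 = ¾ - (-11 + 5)/4 = ¾ - ¼*(-6) = ¾ + 3/2 = 9/4 ≈ 2.2500)
46 + I(5 - 1*2)*f = 46 + (6 + (5 - 1*2))*(9/4) = 46 + (6 + (5 - 2))*(9/4) = 46 + (6 + 3)*(9/4) = 46 + 9*(9/4) = 46 + 81/4 = 265/4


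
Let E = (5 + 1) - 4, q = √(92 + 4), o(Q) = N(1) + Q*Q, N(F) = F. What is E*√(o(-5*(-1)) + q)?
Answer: 2*√(26 + 4*√6) ≈ 11.966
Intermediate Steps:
o(Q) = 1 + Q² (o(Q) = 1 + Q*Q = 1 + Q²)
q = 4*√6 (q = √96 = 4*√6 ≈ 9.7980)
E = 2 (E = 6 - 4 = 2)
E*√(o(-5*(-1)) + q) = 2*√((1 + (-5*(-1))²) + 4*√6) = 2*√((1 + 5²) + 4*√6) = 2*√((1 + 25) + 4*√6) = 2*√(26 + 4*√6)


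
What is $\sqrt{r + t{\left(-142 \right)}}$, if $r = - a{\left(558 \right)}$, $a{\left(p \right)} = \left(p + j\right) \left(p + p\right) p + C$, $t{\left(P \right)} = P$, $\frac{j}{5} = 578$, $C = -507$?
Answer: $i \sqrt{2147165779} \approx 46338.0 i$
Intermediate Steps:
$j = 2890$ ($j = 5 \cdot 578 = 2890$)
$a{\left(p \right)} = -507 + 2 p^{2} \left(2890 + p\right)$ ($a{\left(p \right)} = \left(p + 2890\right) \left(p + p\right) p - 507 = \left(2890 + p\right) 2 p p - 507 = 2 p \left(2890 + p\right) p - 507 = 2 p^{2} \left(2890 + p\right) - 507 = -507 + 2 p^{2} \left(2890 + p\right)$)
$r = -2147165637$ ($r = - (-507 + 2 \cdot 558^{3} + 5780 \cdot 558^{2}) = - (-507 + 2 \cdot 173741112 + 5780 \cdot 311364) = - (-507 + 347482224 + 1799683920) = \left(-1\right) 2147165637 = -2147165637$)
$\sqrt{r + t{\left(-142 \right)}} = \sqrt{-2147165637 - 142} = \sqrt{-2147165779} = i \sqrt{2147165779}$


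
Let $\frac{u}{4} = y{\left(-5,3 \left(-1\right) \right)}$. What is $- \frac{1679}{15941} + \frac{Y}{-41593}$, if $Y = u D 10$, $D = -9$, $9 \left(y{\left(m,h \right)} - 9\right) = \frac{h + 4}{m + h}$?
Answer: $- \frac{18265512}{663034013} \approx -0.027548$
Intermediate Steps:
$y{\left(m,h \right)} = 9 + \frac{4 + h}{9 \left(h + m\right)}$ ($y{\left(m,h \right)} = 9 + \frac{\left(h + 4\right) \frac{1}{m + h}}{9} = 9 + \frac{\left(4 + h\right) \frac{1}{h + m}}{9} = 9 + \frac{\frac{1}{h + m} \left(4 + h\right)}{9} = 9 + \frac{4 + h}{9 \left(h + m\right)}$)
$u = \frac{647}{18}$ ($u = 4 \frac{4 + 81 \left(-5\right) + 82 \cdot 3 \left(-1\right)}{9 \left(3 \left(-1\right) - 5\right)} = 4 \frac{4 - 405 + 82 \left(-3\right)}{9 \left(-3 - 5\right)} = 4 \frac{4 - 405 - 246}{9 \left(-8\right)} = 4 \cdot \frac{1}{9} \left(- \frac{1}{8}\right) \left(-647\right) = 4 \cdot \frac{647}{72} = \frac{647}{18} \approx 35.944$)
$Y = -3235$ ($Y = \frac{647}{18} \left(-9\right) 10 = \left(- \frac{647}{2}\right) 10 = -3235$)
$- \frac{1679}{15941} + \frac{Y}{-41593} = - \frac{1679}{15941} - \frac{3235}{-41593} = \left(-1679\right) \frac{1}{15941} - - \frac{3235}{41593} = - \frac{1679}{15941} + \frac{3235}{41593} = - \frac{18265512}{663034013}$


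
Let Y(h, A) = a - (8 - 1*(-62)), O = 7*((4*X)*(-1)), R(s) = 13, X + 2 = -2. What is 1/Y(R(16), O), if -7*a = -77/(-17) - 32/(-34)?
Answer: -119/8423 ≈ -0.014128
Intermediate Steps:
X = -4 (X = -2 - 2 = -4)
a = -93/119 (a = -(-77/(-17) - 32/(-34))/7 = -(-77*(-1/17) - 32*(-1/34))/7 = -(77/17 + 16/17)/7 = -⅐*93/17 = -93/119 ≈ -0.78151)
O = 112 (O = 7*((4*(-4))*(-1)) = 7*(-16*(-1)) = 7*16 = 112)
Y(h, A) = -8423/119 (Y(h, A) = -93/119 - (8 - 1*(-62)) = -93/119 - (8 + 62) = -93/119 - 1*70 = -93/119 - 70 = -8423/119)
1/Y(R(16), O) = 1/(-8423/119) = -119/8423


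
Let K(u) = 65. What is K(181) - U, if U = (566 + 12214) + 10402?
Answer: -23117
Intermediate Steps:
U = 23182 (U = 12780 + 10402 = 23182)
K(181) - U = 65 - 1*23182 = 65 - 23182 = -23117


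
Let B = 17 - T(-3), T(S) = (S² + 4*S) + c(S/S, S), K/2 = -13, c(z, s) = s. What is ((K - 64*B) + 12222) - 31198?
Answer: -20474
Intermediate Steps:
K = -26 (K = 2*(-13) = -26)
T(S) = S² + 5*S (T(S) = (S² + 4*S) + S = S² + 5*S)
B = 23 (B = 17 - (-3)*(5 - 3) = 17 - (-3)*2 = 17 - 1*(-6) = 17 + 6 = 23)
((K - 64*B) + 12222) - 31198 = ((-26 - 64*23) + 12222) - 31198 = ((-26 - 1472) + 12222) - 31198 = (-1498 + 12222) - 31198 = 10724 - 31198 = -20474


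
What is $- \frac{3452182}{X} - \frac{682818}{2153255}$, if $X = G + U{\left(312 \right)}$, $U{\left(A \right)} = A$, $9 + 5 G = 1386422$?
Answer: $- \frac{38114873709964}{2988659802115} \approx -12.753$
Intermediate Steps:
$G = \frac{1386413}{5}$ ($G = - \frac{9}{5} + \frac{1}{5} \cdot 1386422 = - \frac{9}{5} + \frac{1386422}{5} = \frac{1386413}{5} \approx 2.7728 \cdot 10^{5}$)
$X = \frac{1387973}{5}$ ($X = \frac{1386413}{5} + 312 = \frac{1387973}{5} \approx 2.7759 \cdot 10^{5}$)
$- \frac{3452182}{X} - \frac{682818}{2153255} = - \frac{3452182}{\frac{1387973}{5}} - \frac{682818}{2153255} = \left(-3452182\right) \frac{5}{1387973} - \frac{682818}{2153255} = - \frac{17260910}{1387973} - \frac{682818}{2153255} = - \frac{38114873709964}{2988659802115}$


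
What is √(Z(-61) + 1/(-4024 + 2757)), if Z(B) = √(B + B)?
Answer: √(-1267 + 1605289*I*√122)/1267 ≈ 2.35 + 2.3501*I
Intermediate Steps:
Z(B) = √2*√B (Z(B) = √(2*B) = √2*√B)
√(Z(-61) + 1/(-4024 + 2757)) = √(√2*√(-61) + 1/(-4024 + 2757)) = √(√2*(I*√61) + 1/(-1267)) = √(I*√122 - 1/1267) = √(-1/1267 + I*√122)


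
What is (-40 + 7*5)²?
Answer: 25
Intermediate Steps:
(-40 + 7*5)² = (-40 + 35)² = (-5)² = 25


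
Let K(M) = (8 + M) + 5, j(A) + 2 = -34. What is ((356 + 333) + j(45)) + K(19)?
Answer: 685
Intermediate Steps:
j(A) = -36 (j(A) = -2 - 34 = -36)
K(M) = 13 + M
((356 + 333) + j(45)) + K(19) = ((356 + 333) - 36) + (13 + 19) = (689 - 36) + 32 = 653 + 32 = 685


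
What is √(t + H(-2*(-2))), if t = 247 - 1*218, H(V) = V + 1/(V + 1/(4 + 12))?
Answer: √140465/65 ≈ 5.7659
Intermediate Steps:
H(V) = V + 1/(1/16 + V) (H(V) = V + 1/(V + 1/16) = V + 1/(1/16 + V))
t = 29 (t = 247 - 218 = 29)
√(t + H(-2*(-2))) = √(29 + (16 - 2*(-2) + 16*(-2*(-2))²)/(1 + 16*(-2*(-2)))) = √(29 + (16 + 4 + 16*4²)/(1 + 16*4)) = √(29 + (16 + 4 + 16*16)/(1 + 64)) = √(29 + (16 + 4 + 256)/65) = √(29 + (1/65)*276) = √(29 + 276/65) = √(2161/65) = √140465/65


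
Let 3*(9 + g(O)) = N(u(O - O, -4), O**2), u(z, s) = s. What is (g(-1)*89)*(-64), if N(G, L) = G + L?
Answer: 56960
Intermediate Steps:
g(O) = -31/3 + O**2/3 (g(O) = -9 + (-4 + O**2)/3 = -9 + (-4/3 + O**2/3) = -31/3 + O**2/3)
(g(-1)*89)*(-64) = ((-31/3 + (1/3)*(-1)**2)*89)*(-64) = ((-31/3 + (1/3)*1)*89)*(-64) = ((-31/3 + 1/3)*89)*(-64) = -10*89*(-64) = -890*(-64) = 56960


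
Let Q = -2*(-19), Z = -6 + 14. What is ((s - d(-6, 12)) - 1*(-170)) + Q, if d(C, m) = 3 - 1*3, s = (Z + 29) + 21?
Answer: 266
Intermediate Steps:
Z = 8
s = 58 (s = (8 + 29) + 21 = 37 + 21 = 58)
d(C, m) = 0 (d(C, m) = 3 - 3 = 0)
Q = 38
((s - d(-6, 12)) - 1*(-170)) + Q = ((58 - 1*0) - 1*(-170)) + 38 = ((58 + 0) + 170) + 38 = (58 + 170) + 38 = 228 + 38 = 266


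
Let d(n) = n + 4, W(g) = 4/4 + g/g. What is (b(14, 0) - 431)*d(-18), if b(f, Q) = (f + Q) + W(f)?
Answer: 5810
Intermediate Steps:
W(g) = 2 (W(g) = 4*(¼) + 1 = 1 + 1 = 2)
d(n) = 4 + n
b(f, Q) = 2 + Q + f (b(f, Q) = (f + Q) + 2 = (Q + f) + 2 = 2 + Q + f)
(b(14, 0) - 431)*d(-18) = ((2 + 0 + 14) - 431)*(4 - 18) = (16 - 431)*(-14) = -415*(-14) = 5810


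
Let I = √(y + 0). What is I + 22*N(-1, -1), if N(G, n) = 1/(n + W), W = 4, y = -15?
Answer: 22/3 + I*√15 ≈ 7.3333 + 3.873*I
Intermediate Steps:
N(G, n) = 1/(4 + n) (N(G, n) = 1/(n + 4) = 1/(4 + n))
I = I*√15 (I = √(-15 + 0) = √(-15) = I*√15 ≈ 3.873*I)
I + 22*N(-1, -1) = I*√15 + 22/(4 - 1) = I*√15 + 22/3 = 22/3 + I*√15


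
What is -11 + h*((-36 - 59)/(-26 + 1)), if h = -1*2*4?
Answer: -207/5 ≈ -41.400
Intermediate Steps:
h = -8 (h = -2*4 = -8)
-11 + h*((-36 - 59)/(-26 + 1)) = -11 - 8*(-36 - 59)/(-26 + 1) = -11 - (-760)/(-25) = -11 - (-760)*(-1)/25 = -11 - 8*19/5 = -11 - 152/5 = -207/5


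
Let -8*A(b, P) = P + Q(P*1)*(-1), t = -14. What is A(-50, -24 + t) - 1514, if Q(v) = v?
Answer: -1514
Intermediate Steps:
A(b, P) = 0 (A(b, P) = -(P + (P*1)*(-1))/8 = -(P + P*(-1))/8 = -(P - P)/8 = -⅛*0 = 0)
A(-50, -24 + t) - 1514 = 0 - 1514 = -1514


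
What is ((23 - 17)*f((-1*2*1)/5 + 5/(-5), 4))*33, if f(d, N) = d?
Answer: -1386/5 ≈ -277.20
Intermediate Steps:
((23 - 17)*f((-1*2*1)/5 + 5/(-5), 4))*33 = ((23 - 17)*((-1*2*1)/5 + 5/(-5)))*33 = (6*(-2*1*(⅕) + 5*(-⅕)))*33 = (6*(-2*⅕ - 1))*33 = (6*(-⅖ - 1))*33 = (6*(-7/5))*33 = -42/5*33 = -1386/5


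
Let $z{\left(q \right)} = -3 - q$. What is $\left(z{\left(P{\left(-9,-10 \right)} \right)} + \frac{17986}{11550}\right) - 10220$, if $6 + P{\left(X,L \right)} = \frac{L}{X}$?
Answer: $- \frac{177001796}{17325} \approx -10217.0$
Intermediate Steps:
$P{\left(X,L \right)} = -6 + \frac{L}{X}$
$\left(z{\left(P{\left(-9,-10 \right)} \right)} + \frac{17986}{11550}\right) - 10220 = \left(\left(-3 - \left(-6 - \frac{10}{-9}\right)\right) + \frac{17986}{11550}\right) - 10220 = \left(\left(-3 - \left(-6 - - \frac{10}{9}\right)\right) + 17986 \cdot \frac{1}{11550}\right) - 10220 = \left(\left(-3 - \left(-6 + \frac{10}{9}\right)\right) + \frac{8993}{5775}\right) - 10220 = \left(\left(-3 - - \frac{44}{9}\right) + \frac{8993}{5775}\right) - 10220 = \left(\left(-3 + \frac{44}{9}\right) + \frac{8993}{5775}\right) - 10220 = \left(\frac{17}{9} + \frac{8993}{5775}\right) - 10220 = \frac{59704}{17325} - 10220 = - \frac{177001796}{17325}$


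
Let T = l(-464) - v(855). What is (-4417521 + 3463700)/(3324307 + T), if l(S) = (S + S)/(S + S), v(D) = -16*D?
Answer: -953821/3337988 ≈ -0.28575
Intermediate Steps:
l(S) = 1 (l(S) = (2*S)/((2*S)) = (2*S)*(1/(2*S)) = 1)
T = 13681 (T = 1 - (-16)*855 = 1 - 1*(-13680) = 1 + 13680 = 13681)
(-4417521 + 3463700)/(3324307 + T) = (-4417521 + 3463700)/(3324307 + 13681) = -953821/3337988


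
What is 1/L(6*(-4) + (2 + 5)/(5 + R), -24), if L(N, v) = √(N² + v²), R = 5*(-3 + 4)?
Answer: 10*√111889/111889 ≈ 0.029896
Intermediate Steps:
R = 5 (R = 5*1 = 5)
1/L(6*(-4) + (2 + 5)/(5 + R), -24) = 1/(√((6*(-4) + (2 + 5)/(5 + 5))² + (-24)²)) = 1/(√((-24 + 7/10)² + 576)) = 1/(√((-233/10)² + 576)) = 1/(√(54289/100 + 576)) = 1/(√(111889/100)) = 1/(√111889/10) = 10*√111889/111889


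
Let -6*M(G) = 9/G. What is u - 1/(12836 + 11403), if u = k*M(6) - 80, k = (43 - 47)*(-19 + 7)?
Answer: -2229989/24239 ≈ -92.000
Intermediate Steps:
k = 48 (k = -4*(-12) = 48)
M(G) = -3/(2*G)
u = -92 (u = 48*(-3/2/6) - 80 = 48*(-3/2*1/6) - 80 = 48*(-1/4) - 80 = -12 - 80 = -92)
u - 1/(12836 + 11403) = -92 - 1/(12836 + 11403) = -92 - 1/24239 = -2229989/24239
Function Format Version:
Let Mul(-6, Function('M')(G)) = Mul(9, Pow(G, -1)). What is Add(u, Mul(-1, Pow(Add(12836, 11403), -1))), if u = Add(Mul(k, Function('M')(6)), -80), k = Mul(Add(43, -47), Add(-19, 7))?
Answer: Rational(-2229989, 24239) ≈ -92.000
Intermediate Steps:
k = 48 (k = Mul(-4, -12) = 48)
Function('M')(G) = Mul(Rational(-3, 2), Pow(G, -1)) (Function('M')(G) = Mul(Rational(-1, 6), Mul(9, Pow(G, -1))) = Mul(Rational(-3, 2), Pow(G, -1)))
u = -92 (u = Add(Mul(48, Mul(Rational(-3, 2), Pow(6, -1))), -80) = Add(Mul(48, Mul(Rational(-3, 2), Rational(1, 6))), -80) = Add(Mul(48, Rational(-1, 4)), -80) = Add(-12, -80) = -92)
Add(u, Mul(-1, Pow(Add(12836, 11403), -1))) = Add(-92, Mul(-1, Pow(Add(12836, 11403), -1))) = Add(-92, Mul(-1, Pow(24239, -1))) = Add(-92, Mul(-1, Rational(1, 24239))) = Add(-92, Rational(-1, 24239)) = Rational(-2229989, 24239)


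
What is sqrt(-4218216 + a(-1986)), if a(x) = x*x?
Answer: 2*I*sqrt(68505) ≈ 523.47*I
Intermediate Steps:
a(x) = x**2
sqrt(-4218216 + a(-1986)) = sqrt(-4218216 + (-1986)**2) = sqrt(-4218216 + 3944196) = sqrt(-274020) = 2*I*sqrt(68505)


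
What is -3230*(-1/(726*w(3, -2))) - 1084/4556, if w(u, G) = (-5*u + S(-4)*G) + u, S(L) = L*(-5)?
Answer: -6954881/21499764 ≈ -0.32349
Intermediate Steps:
S(L) = -5*L
w(u, G) = -4*u + 20*G (w(u, G) = (-5*u + (-5*(-4))*G) + u = (-5*u + 20*G) + u = -4*u + 20*G)
-3230*(-1/(726*w(3, -2))) - 1084/4556 = -3230*(-1/(726*(-4*3 + 20*(-2)))) - 1084/4556 = -3230*(-1/(726*(-12 - 40))) - 1084*1/4556 = -3230/((-726*(-52))) - 271/1139 = -3230/((-363*(-104))) - 271/1139 = -3230/37752 - 271/1139 = -3230*1/37752 - 271/1139 = -1615/18876 - 271/1139 = -6954881/21499764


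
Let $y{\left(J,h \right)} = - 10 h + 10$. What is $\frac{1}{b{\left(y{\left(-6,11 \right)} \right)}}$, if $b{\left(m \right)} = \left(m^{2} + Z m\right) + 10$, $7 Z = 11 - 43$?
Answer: $\frac{7}{73270} \approx 9.5537 \cdot 10^{-5}$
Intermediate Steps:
$Z = - \frac{32}{7}$ ($Z = \frac{11 - 43}{7} = \frac{1}{7} \left(-32\right) = - \frac{32}{7} \approx -4.5714$)
$y{\left(J,h \right)} = 10 - 10 h$
$b{\left(m \right)} = 10 + m^{2} - \frac{32 m}{7}$ ($b{\left(m \right)} = \left(m^{2} - \frac{32 m}{7}\right) + 10 = 10 + m^{2} - \frac{32 m}{7}$)
$\frac{1}{b{\left(y{\left(-6,11 \right)} \right)}} = \frac{1}{10 + \left(10 - 110\right)^{2} - \frac{32 \left(10 - 110\right)}{7}} = \frac{1}{10 + \left(-100\right)^{2} - - \frac{3200}{7}} = \frac{1}{10 + 10000 + \frac{3200}{7}} = \frac{1}{\frac{73270}{7}} = \frac{7}{73270}$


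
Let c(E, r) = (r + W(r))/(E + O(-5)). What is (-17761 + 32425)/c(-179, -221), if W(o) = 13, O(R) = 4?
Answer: 24675/2 ≈ 12338.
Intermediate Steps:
c(E, r) = (13 + r)/(4 + E) (c(E, r) = (r + 13)/(E + 4) = (13 + r)/(4 + E))
(-17761 + 32425)/c(-179, -221) = (-17761 + 32425)/(((13 - 221)/(4 - 179))) = 14664/((-208/(-175))) = 14664/((-1/175*(-208))) = 14664/(208/175) = 14664*(175/208) = 24675/2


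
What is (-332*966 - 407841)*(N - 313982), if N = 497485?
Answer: -133691661159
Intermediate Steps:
(-332*966 - 407841)*(N - 313982) = (-332*966 - 407841)*(497485 - 313982) = (-320712 - 407841)*183503 = -728553*183503 = -133691661159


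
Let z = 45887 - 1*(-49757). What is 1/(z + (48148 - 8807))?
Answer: 1/134985 ≈ 7.4082e-6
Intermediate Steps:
z = 95644 (z = 45887 + 49757 = 95644)
1/(z + (48148 - 8807)) = 1/(95644 + (48148 - 8807)) = 1/(95644 + 39341) = 1/134985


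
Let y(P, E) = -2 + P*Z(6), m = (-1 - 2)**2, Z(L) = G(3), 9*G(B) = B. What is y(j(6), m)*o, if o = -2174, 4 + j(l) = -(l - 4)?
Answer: 8696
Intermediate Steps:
G(B) = B/9
Z(L) = 1/3 (Z(L) = (1/9)*3 = 1/3)
j(l) = -l (j(l) = -4 - (l - 4) = -4 - (-4 + l) = -4 + (4 - l) = -l)
m = 9 (m = (-3)**2 = 9)
y(P, E) = -2 + P/3 (y(P, E) = -2 + P*(1/3) = -2 + P/3)
y(j(6), m)*o = (-2 + (-1*6)/3)*(-2174) = (-2 + (1/3)*(-6))*(-2174) = (-2 - 2)*(-2174) = -4*(-2174) = 8696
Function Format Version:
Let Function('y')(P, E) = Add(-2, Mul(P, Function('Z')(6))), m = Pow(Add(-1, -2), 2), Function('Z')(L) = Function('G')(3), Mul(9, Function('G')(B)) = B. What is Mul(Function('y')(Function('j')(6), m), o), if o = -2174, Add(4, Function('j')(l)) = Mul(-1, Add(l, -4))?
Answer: 8696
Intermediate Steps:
Function('G')(B) = Mul(Rational(1, 9), B)
Function('Z')(L) = Rational(1, 3) (Function('Z')(L) = Mul(Rational(1, 9), 3) = Rational(1, 3))
Function('j')(l) = Mul(-1, l) (Function('j')(l) = Add(-4, Mul(-1, Add(l, -4))) = Add(-4, Mul(-1, Add(-4, l))) = Add(-4, Add(4, Mul(-1, l))) = Mul(-1, l))
m = 9 (m = Pow(-3, 2) = 9)
Function('y')(P, E) = Add(-2, Mul(Rational(1, 3), P)) (Function('y')(P, E) = Add(-2, Mul(P, Rational(1, 3))) = Add(-2, Mul(Rational(1, 3), P)))
Mul(Function('y')(Function('j')(6), m), o) = Mul(Add(-2, Mul(Rational(1, 3), Mul(-1, 6))), -2174) = Mul(Add(-2, Mul(Rational(1, 3), -6)), -2174) = Mul(Add(-2, -2), -2174) = Mul(-4, -2174) = 8696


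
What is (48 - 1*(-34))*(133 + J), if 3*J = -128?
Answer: 22222/3 ≈ 7407.3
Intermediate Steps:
J = -128/3 (J = (⅓)*(-128) = -128/3 ≈ -42.667)
(48 - 1*(-34))*(133 + J) = (48 - 1*(-34))*(133 - 128/3) = (48 + 34)*(271/3) = 82*(271/3) = 22222/3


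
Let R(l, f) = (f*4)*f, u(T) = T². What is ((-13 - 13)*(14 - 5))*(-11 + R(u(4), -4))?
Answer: -12402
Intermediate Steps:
R(l, f) = 4*f² (R(l, f) = (4*f)*f = 4*f²)
((-13 - 13)*(14 - 5))*(-11 + R(u(4), -4)) = ((-13 - 13)*(14 - 5))*(-11 + 4*(-4)²) = (-26*9)*(-11 + 4*16) = -234*(-11 + 64) = -234*53 = -12402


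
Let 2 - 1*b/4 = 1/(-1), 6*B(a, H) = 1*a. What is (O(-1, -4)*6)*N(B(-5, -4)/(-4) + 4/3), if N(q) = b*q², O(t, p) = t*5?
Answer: -6845/8 ≈ -855.63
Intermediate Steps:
O(t, p) = 5*t
B(a, H) = a/6 (B(a, H) = (1*a)/6 = a/6)
b = 12 (b = 8 - 4/(-1) = 8 - 4*(-1) = 8 + 4 = 12)
N(q) = 12*q²
(O(-1, -4)*6)*N(B(-5, -4)/(-4) + 4/3) = ((5*(-1))*6)*(12*(((⅙)*(-5))/(-4) + 4/3)²) = (-5*6)*(12*(-⅚*(-¼) + 4*(⅓))²) = -360*(5/24 + 4/3)² = -360*(37/24)² = -360*1369/576 = -30*1369/48 = -6845/8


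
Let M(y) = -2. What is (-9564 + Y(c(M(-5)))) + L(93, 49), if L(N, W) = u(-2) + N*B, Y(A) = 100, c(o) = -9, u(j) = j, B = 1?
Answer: -9373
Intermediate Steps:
L(N, W) = -2 + N (L(N, W) = -2 + N*1 = -2 + N)
(-9564 + Y(c(M(-5)))) + L(93, 49) = (-9564 + 100) + (-2 + 93) = -9464 + 91 = -9373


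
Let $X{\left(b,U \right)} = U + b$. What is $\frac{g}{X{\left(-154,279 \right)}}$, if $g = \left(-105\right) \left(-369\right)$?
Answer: $\frac{7749}{25} \approx 309.96$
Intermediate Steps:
$g = 38745$
$\frac{g}{X{\left(-154,279 \right)}} = \frac{38745}{279 - 154} = \frac{38745}{125} = 38745 \cdot \frac{1}{125} = \frac{7749}{25}$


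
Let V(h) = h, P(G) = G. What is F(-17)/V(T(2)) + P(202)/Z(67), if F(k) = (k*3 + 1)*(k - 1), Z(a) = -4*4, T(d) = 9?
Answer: 699/8 ≈ 87.375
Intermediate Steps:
Z(a) = -16
F(k) = (1 + 3*k)*(-1 + k) (F(k) = (3*k + 1)*(-1 + k) = (1 + 3*k)*(-1 + k))
F(-17)/V(T(2)) + P(202)/Z(67) = (-1 - 2*(-17) + 3*(-17)²)/9 + 202/(-16) = (-1 + 34 + 3*289)*(⅑) + 202*(-1/16) = (-1 + 34 + 867)*(⅑) - 101/8 = 900*(⅑) - 101/8 = 100 - 101/8 = 699/8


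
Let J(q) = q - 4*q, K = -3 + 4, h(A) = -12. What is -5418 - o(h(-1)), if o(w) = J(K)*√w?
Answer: -5418 + 6*I*√3 ≈ -5418.0 + 10.392*I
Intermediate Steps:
K = 1
J(q) = -3*q
o(w) = -3*√w (o(w) = (-3*1)*√w = -3*√w)
-5418 - o(h(-1)) = -5418 - (-3)*√(-12) = -5418 - (-3)*2*I*√3 = -5418 - (-6)*I*√3 = -5418 + 6*I*√3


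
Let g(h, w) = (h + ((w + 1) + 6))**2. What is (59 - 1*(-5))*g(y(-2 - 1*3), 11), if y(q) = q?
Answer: 10816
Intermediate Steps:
g(h, w) = (7 + h + w)**2 (g(h, w) = (h + ((1 + w) + 6))**2 = (h + (7 + w))**2 = (7 + h + w)**2)
(59 - 1*(-5))*g(y(-2 - 1*3), 11) = (59 - 1*(-5))*(7 + (-2 - 1*3) + 11)**2 = (59 + 5)*(7 + (-2 - 3) + 11)**2 = 64*(7 - 5 + 11)**2 = 64*13**2 = 64*169 = 10816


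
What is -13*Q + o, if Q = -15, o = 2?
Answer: 197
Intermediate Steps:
-13*Q + o = -13*(-15) + 2 = 195 + 2 = 197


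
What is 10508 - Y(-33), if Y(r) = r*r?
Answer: 9419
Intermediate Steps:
Y(r) = r²
10508 - Y(-33) = 10508 - 1*(-33)² = 10508 - 1*1089 = 10508 - 1089 = 9419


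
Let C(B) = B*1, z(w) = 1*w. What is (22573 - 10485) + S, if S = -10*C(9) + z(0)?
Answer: 11998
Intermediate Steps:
z(w) = w
C(B) = B
S = -90 (S = -10*9 + 0 = -90 + 0 = -90)
(22573 - 10485) + S = (22573 - 10485) - 90 = 12088 - 90 = 11998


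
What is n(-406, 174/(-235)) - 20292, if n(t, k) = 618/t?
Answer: -4119585/203 ≈ -20294.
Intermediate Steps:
n(-406, 174/(-235)) - 20292 = 618/(-406) - 20292 = 618*(-1/406) - 20292 = -309/203 - 20292 = -4119585/203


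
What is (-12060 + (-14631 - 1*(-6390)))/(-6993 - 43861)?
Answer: 20301/50854 ≈ 0.39920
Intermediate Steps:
(-12060 + (-14631 - 1*(-6390)))/(-6993 - 43861) = (-12060 + (-14631 + 6390))/(-50854) = (-12060 - 8241)*(-1/50854) = -20301*(-1/50854) = 20301/50854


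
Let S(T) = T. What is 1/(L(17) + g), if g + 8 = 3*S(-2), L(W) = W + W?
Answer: 1/20 ≈ 0.050000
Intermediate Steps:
L(W) = 2*W
g = -14 (g = -8 + 3*(-2) = -8 - 6 = -14)
1/(L(17) + g) = 1/(2*17 - 14) = 1/(34 - 14) = 1/20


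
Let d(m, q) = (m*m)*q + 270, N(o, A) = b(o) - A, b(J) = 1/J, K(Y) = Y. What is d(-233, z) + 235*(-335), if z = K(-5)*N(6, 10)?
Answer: 15544525/6 ≈ 2.5908e+6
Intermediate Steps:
N(o, A) = 1/o - A
z = 295/6 (z = -5*(1/6 - 1*10) = -5*(⅙ - 10) = -5*(-59/6) = 295/6 ≈ 49.167)
d(m, q) = 270 + q*m² (d(m, q) = m²*q + 270 = q*m² + 270 = 270 + q*m²)
d(-233, z) + 235*(-335) = (270 + (295/6)*(-233)²) + 235*(-335) = (270 + (295/6)*54289) - 78725 = (270 + 16015255/6) - 78725 = 16016875/6 - 78725 = 15544525/6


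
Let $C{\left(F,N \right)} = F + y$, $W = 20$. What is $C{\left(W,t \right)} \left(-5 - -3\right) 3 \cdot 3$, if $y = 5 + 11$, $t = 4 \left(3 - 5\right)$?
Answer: $-648$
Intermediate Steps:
$t = -8$ ($t = 4 \left(-2\right) = -8$)
$y = 16$
$C{\left(F,N \right)} = 16 + F$ ($C{\left(F,N \right)} = F + 16 = 16 + F$)
$C{\left(W,t \right)} \left(-5 - -3\right) 3 \cdot 3 = \left(16 + 20\right) \left(-5 - -3\right) 3 \cdot 3 = 36 \left(-5 + 3\right) 3 \cdot 3 = 36 \left(-2\right) 3 \cdot 3 = 36 \left(\left(-6\right) 3\right) = 36 \left(-18\right) = -648$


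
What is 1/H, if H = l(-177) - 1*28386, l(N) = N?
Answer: -1/28563 ≈ -3.5010e-5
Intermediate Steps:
H = -28563 (H = -177 - 1*28386 = -177 - 28386 = -28563)
1/H = 1/(-28563) = -1/28563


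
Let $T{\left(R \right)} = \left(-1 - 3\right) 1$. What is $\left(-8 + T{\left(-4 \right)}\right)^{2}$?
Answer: $144$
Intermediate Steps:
$T{\left(R \right)} = -4$ ($T{\left(R \right)} = \left(-4\right) 1 = -4$)
$\left(-8 + T{\left(-4 \right)}\right)^{2} = \left(-8 - 4\right)^{2} = \left(-12\right)^{2} = 144$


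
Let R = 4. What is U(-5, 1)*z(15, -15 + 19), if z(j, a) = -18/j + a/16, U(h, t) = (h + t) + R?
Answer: 0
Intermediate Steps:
U(h, t) = 4 + h + t (U(h, t) = (h + t) + 4 = 4 + h + t)
z(j, a) = -18/j + a/16 (z(j, a) = -18/j + a*(1/16) = -18/j + a/16)
U(-5, 1)*z(15, -15 + 19) = (4 - 5 + 1)*(-18/15 + (-15 + 19)/16) = 0*(-18*1/15 + (1/16)*4) = 0*(-6/5 + ¼) = 0*(-19/20) = 0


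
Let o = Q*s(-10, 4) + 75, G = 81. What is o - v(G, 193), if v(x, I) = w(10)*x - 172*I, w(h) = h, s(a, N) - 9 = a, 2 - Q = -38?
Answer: 32421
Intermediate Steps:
Q = 40 (Q = 2 - 1*(-38) = 2 + 38 = 40)
s(a, N) = 9 + a
v(x, I) = -172*I + 10*x (v(x, I) = 10*x - 172*I = -172*I + 10*x)
o = 35 (o = 40*(9 - 10) + 75 = 40*(-1) + 75 = -40 + 75 = 35)
o - v(G, 193) = 35 - (-172*193 + 10*81) = 35 - (-33196 + 810) = 35 - 1*(-32386) = 35 + 32386 = 32421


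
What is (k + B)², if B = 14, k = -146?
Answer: 17424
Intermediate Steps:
(k + B)² = (-146 + 14)² = (-132)² = 17424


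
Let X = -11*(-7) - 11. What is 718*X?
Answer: 47388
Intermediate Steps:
X = 66 (X = 77 - 11 = 66)
718*X = 718*66 = 47388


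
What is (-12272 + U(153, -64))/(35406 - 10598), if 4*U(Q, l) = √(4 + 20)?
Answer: -1534/3101 + √6/49616 ≈ -0.49463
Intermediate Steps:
U(Q, l) = √6/2 (U(Q, l) = √(4 + 20)/4 = √24/4 = (2*√6)/4 = √6/2)
(-12272 + U(153, -64))/(35406 - 10598) = (-12272 + √6/2)/(35406 - 10598) = (-12272 + √6/2)/24808 = (-12272 + √6/2)*(1/24808) = -1534/3101 + √6/49616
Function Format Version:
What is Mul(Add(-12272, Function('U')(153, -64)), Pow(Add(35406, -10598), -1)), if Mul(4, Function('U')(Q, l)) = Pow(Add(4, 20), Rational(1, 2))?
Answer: Add(Rational(-1534, 3101), Mul(Rational(1, 49616), Pow(6, Rational(1, 2)))) ≈ -0.49463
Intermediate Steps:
Function('U')(Q, l) = Mul(Rational(1, 2), Pow(6, Rational(1, 2))) (Function('U')(Q, l) = Mul(Rational(1, 4), Pow(Add(4, 20), Rational(1, 2))) = Mul(Rational(1, 4), Pow(24, Rational(1, 2))) = Mul(Rational(1, 4), Mul(2, Pow(6, Rational(1, 2)))) = Mul(Rational(1, 2), Pow(6, Rational(1, 2))))
Mul(Add(-12272, Function('U')(153, -64)), Pow(Add(35406, -10598), -1)) = Mul(Add(-12272, Mul(Rational(1, 2), Pow(6, Rational(1, 2)))), Pow(Add(35406, -10598), -1)) = Mul(Add(-12272, Mul(Rational(1, 2), Pow(6, Rational(1, 2)))), Pow(24808, -1)) = Mul(Add(-12272, Mul(Rational(1, 2), Pow(6, Rational(1, 2)))), Rational(1, 24808)) = Add(Rational(-1534, 3101), Mul(Rational(1, 49616), Pow(6, Rational(1, 2))))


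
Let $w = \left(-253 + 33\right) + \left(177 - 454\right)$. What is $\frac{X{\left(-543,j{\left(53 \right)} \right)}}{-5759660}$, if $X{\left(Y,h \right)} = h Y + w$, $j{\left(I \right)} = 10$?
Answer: $\frac{5927}{5759660} \approx 0.0010291$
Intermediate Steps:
$w = -497$ ($w = -220 + \left(177 - 454\right) = -220 - 277 = -497$)
$X{\left(Y,h \right)} = -497 + Y h$ ($X{\left(Y,h \right)} = h Y - 497 = Y h - 497 = -497 + Y h$)
$\frac{X{\left(-543,j{\left(53 \right)} \right)}}{-5759660} = \frac{-497 - 5430}{-5759660} = \left(-497 - 5430\right) \left(- \frac{1}{5759660}\right) = \left(-5927\right) \left(- \frac{1}{5759660}\right) = \frac{5927}{5759660}$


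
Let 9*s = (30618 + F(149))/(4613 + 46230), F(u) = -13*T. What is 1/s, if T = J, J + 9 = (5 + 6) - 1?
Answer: 457587/30605 ≈ 14.951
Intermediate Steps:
J = 1 (J = -9 + ((5 + 6) - 1) = -9 + (11 - 1) = -9 + 10 = 1)
T = 1
F(u) = -13 (F(u) = -13*1 = -13)
s = 30605/457587 (s = ((30618 - 13)/(4613 + 46230))/9 = (30605/50843)/9 = (30605*(1/50843))/9 = (⅑)*(30605/50843) = 30605/457587 ≈ 0.066883)
1/s = 1/(30605/457587) = 457587/30605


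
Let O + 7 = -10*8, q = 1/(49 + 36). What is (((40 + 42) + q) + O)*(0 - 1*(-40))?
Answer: -3392/17 ≈ -199.53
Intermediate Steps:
q = 1/85 ≈ 0.011765
O = -87 (O = -7 - 10*8 = -7 - 80 = -87)
(((40 + 42) + q) + O)*(0 - 1*(-40)) = (((40 + 42) + 1/85) - 87)*(0 - 1*(-40)) = ((82 + 1/85) - 87)*(0 + 40) = (6971/85 - 87)*40 = -424/85*40 = -3392/17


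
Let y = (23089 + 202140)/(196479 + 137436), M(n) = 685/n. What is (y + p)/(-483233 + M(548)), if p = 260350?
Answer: -347739981916/645433319205 ≈ -0.53877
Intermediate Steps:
y = 225229/333915 ≈ 0.67451
(y + p)/(-483233 + M(548)) = (225229/333915 + 260350)/(-483233 + 685/548) = 86934995479/(333915*(-483233 + 685*(1/548))) = 86934995479/(333915*(-483233 + 5/4)) = 86934995479/(333915*(-1932927/4)) = (86934995479/333915)*(-4/1932927) = -347739981916/645433319205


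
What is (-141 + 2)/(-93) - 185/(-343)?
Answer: 64882/31899 ≈ 2.0340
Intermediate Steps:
(-141 + 2)/(-93) - 185/(-343) = -139*(-1/93) - 185*(-1/343) = 139/93 + 185/343 = 64882/31899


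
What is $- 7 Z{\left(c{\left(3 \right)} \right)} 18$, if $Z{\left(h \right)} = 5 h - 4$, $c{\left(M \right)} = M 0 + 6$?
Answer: $-3276$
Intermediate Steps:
$c{\left(M \right)} = 6$ ($c{\left(M \right)} = 0 + 6 = 6$)
$Z{\left(h \right)} = -4 + 5 h$
$- 7 Z{\left(c{\left(3 \right)} \right)} 18 = - 7 \left(-4 + 5 \cdot 6\right) 18 = - 7 \left(-4 + 30\right) 18 = \left(-7\right) 26 \cdot 18 = \left(-182\right) 18 = -3276$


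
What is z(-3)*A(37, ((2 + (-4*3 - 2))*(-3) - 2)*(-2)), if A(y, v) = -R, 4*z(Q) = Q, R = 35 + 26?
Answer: 183/4 ≈ 45.750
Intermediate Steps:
R = 61
z(Q) = Q/4
A(y, v) = -61 (A(y, v) = -1*61 = -61)
z(-3)*A(37, ((2 + (-4*3 - 2))*(-3) - 2)*(-2)) = ((¼)*(-3))*(-61) = -¾*(-61) = 183/4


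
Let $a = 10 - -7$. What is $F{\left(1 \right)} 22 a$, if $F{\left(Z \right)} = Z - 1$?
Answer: $0$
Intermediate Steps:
$F{\left(Z \right)} = -1 + Z$
$a = 17$ ($a = 10 + 7 = 17$)
$F{\left(1 \right)} 22 a = \left(-1 + 1\right) 22 \cdot 17 = 0 \cdot 22 \cdot 17 = 0 \cdot 17 = 0$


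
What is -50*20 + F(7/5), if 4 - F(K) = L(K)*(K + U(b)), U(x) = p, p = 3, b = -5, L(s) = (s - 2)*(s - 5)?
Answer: -125688/125 ≈ -1005.5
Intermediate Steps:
L(s) = (-5 + s)*(-2 + s) (L(s) = (-2 + s)*(-5 + s) = (-5 + s)*(-2 + s))
U(x) = 3
F(K) = 4 - (3 + K)*(10 + K² - 7*K) (F(K) = 4 - (10 + K² - 7*K)*(K + 3) = 4 - (10 + K² - 7*K)*(3 + K) = 4 - (3 + K)*(10 + K² - 7*K))
-50*20 + F(7/5) = -50*20 + (-26 - (7/5)³ + 4*(7/5)² + 11*(7/5)) = -1000 + (-26 - (7*(⅕))³ + 4*(7*(⅕))² + 11*(7*(⅕))) = -1000 + (-26 - (7/5)³ + 4*(7/5)² + 11*(7/5)) = -1000 + (-26 - 1*343/125 + 4*(49/25) + 77/5) = -1000 + (-26 - 343/125 + 196/25 + 77/5) = -1000 - 688/125 = -125688/125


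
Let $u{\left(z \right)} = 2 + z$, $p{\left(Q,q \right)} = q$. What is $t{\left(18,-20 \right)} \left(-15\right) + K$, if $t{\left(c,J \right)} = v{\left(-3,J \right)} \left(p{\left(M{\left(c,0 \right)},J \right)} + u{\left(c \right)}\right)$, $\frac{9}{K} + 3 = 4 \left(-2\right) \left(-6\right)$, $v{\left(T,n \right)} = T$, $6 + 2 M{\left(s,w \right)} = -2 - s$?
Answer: $\frac{1}{5} \approx 0.2$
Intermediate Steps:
$M{\left(s,w \right)} = -4 - \frac{s}{2}$ ($M{\left(s,w \right)} = -3 + \frac{-2 - s}{2} = -3 - \left(1 + \frac{s}{2}\right) = -4 - \frac{s}{2}$)
$K = \frac{1}{5}$ ($K = \frac{9}{-3 + 4 \left(-2\right) \left(-6\right)} = \frac{9}{-3 - -48} = \frac{9}{-3 + 48} = \frac{9}{45} = 9 \cdot \frac{1}{45} = \frac{1}{5} \approx 0.2$)
$t{\left(c,J \right)} = -6 - 3 J - 3 c$ ($t{\left(c,J \right)} = - 3 \left(J + \left(2 + c\right)\right) = - 3 \left(2 + J + c\right) = -6 - 3 J - 3 c$)
$t{\left(18,-20 \right)} \left(-15\right) + K = \left(-6 - -60 - 54\right) \left(-15\right) + \frac{1}{5} = \left(-6 + 60 - 54\right) \left(-15\right) + \frac{1}{5} = 0 \left(-15\right) + \frac{1}{5} = 0 + \frac{1}{5} = \frac{1}{5}$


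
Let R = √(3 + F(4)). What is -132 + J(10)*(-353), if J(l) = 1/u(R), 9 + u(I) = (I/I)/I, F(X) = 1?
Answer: -1538/17 ≈ -90.471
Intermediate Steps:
R = 2 (R = √(3 + 1) = √4 = 2)
u(I) = -9 + 1/I (u(I) = -9 + (I/I)/I = -9 + 1/I)
J(l) = -2/17 (J(l) = 1/(-9 + 1/2) = 1/(-9 + ½) = 1/(-17/2) = -2/17)
-132 + J(10)*(-353) = -132 - 2/17*(-353) = -132 + 706/17 = -1538/17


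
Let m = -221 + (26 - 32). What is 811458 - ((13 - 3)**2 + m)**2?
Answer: 795329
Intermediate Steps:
m = -227 (m = -221 - 6 = -227)
811458 - ((13 - 3)**2 + m)**2 = 811458 - ((13 - 3)**2 - 227)**2 = 811458 - (10**2 - 227)**2 = 811458 - (100 - 227)**2 = 811458 - 1*(-127)**2 = 811458 - 1*16129 = 811458 - 16129 = 795329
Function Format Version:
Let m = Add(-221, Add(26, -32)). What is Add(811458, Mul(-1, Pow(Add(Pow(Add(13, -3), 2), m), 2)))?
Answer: 795329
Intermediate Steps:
m = -227 (m = Add(-221, -6) = -227)
Add(811458, Mul(-1, Pow(Add(Pow(Add(13, -3), 2), m), 2))) = Add(811458, Mul(-1, Pow(Add(Pow(Add(13, -3), 2), -227), 2))) = Add(811458, Mul(-1, Pow(Add(Pow(10, 2), -227), 2))) = Add(811458, Mul(-1, Pow(Add(100, -227), 2))) = Add(811458, Mul(-1, Pow(-127, 2))) = Add(811458, Mul(-1, 16129)) = Add(811458, -16129) = 795329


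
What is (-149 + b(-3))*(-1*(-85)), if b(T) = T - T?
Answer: -12665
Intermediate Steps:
b(T) = 0
(-149 + b(-3))*(-1*(-85)) = (-149 + 0)*(-1*(-85)) = -149*85 = -12665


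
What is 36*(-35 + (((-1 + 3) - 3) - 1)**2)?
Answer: -1116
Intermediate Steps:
36*(-35 + (((-1 + 3) - 3) - 1)**2) = 36*(-35 + ((2 - 3) - 1)**2) = 36*(-35 + (-1 - 1)**2) = 36*(-35 + (-2)**2) = 36*(-35 + 4) = 36*(-31) = -1116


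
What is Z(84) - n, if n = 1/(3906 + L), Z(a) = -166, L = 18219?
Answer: -3672751/22125 ≈ -166.00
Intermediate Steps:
n = 1/22125 (n = 1/(3906 + 18219) = 1/22125 ≈ 4.5198e-5)
Z(84) - n = -166 - 1*1/22125 = -166 - 1/22125 = -3672751/22125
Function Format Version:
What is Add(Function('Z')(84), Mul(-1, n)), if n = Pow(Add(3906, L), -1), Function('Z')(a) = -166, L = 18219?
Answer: Rational(-3672751, 22125) ≈ -166.00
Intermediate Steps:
n = Rational(1, 22125) (n = Pow(Add(3906, 18219), -1) = Pow(22125, -1) = Rational(1, 22125) ≈ 4.5198e-5)
Add(Function('Z')(84), Mul(-1, n)) = Add(-166, Mul(-1, Rational(1, 22125))) = Add(-166, Rational(-1, 22125)) = Rational(-3672751, 22125)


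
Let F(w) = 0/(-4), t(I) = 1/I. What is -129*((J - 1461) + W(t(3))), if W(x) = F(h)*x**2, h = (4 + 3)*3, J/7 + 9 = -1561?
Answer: 1606179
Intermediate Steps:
J = -10990 (J = -63 + 7*(-1561) = -63 - 10927 = -10990)
t(I) = 1/I
h = 21 (h = 7*3 = 21)
F(w) = 0 (F(w) = 0*(-1/4) = 0)
W(x) = 0 (W(x) = 0*x**2 = 0)
-129*((J - 1461) + W(t(3))) = -129*((-10990 - 1461) + 0) = -129*(-12451 + 0) = -129*(-12451) = 1606179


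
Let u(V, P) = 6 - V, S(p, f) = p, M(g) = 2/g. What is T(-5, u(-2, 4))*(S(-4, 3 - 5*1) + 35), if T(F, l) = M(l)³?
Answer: 31/64 ≈ 0.48438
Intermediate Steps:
T(F, l) = 8/l³ (T(F, l) = (2/l)³ = 8/l³)
T(-5, u(-2, 4))*(S(-4, 3 - 5*1) + 35) = (8/(6 - 1*(-2))³)*(-4 + 35) = (8/(6 + 2)³)*31 = (8/8³)*31 = (8*(1/512))*31 = (1/64)*31 = 31/64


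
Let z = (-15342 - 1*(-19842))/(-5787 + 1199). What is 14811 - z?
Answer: 16989342/1147 ≈ 14812.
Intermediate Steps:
z = -1125/1147 (z = (-15342 + 19842)/(-4588) = 4500*(-1/4588) = -1125/1147 ≈ -0.98082)
14811 - z = 14811 - 1*(-1125/1147) = 14811 + 1125/1147 = 16989342/1147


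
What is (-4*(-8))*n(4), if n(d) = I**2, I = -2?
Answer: 128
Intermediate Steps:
n(d) = 4 (n(d) = (-2)**2 = 4)
(-4*(-8))*n(4) = -4*(-8)*4 = 32*4 = 128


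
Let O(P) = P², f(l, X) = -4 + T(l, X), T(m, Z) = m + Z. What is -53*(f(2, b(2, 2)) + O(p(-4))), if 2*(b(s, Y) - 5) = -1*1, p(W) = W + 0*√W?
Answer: -1961/2 ≈ -980.50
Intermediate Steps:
T(m, Z) = Z + m
p(W) = W (p(W) = W + 0 = W)
b(s, Y) = 9/2 (b(s, Y) = 5 + (-1*1)/2 = 5 + (½)*(-1) = 5 - ½ = 9/2)
f(l, X) = -4 + X + l (f(l, X) = -4 + (X + l) = -4 + X + l)
-53*(f(2, b(2, 2)) + O(p(-4))) = -53*((-4 + 9/2 + 2) + (-4)²) = -53*(5/2 + 16) = -53*37/2 = -1961/2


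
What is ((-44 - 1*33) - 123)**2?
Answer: 40000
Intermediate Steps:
((-44 - 1*33) - 123)**2 = ((-44 - 33) - 123)**2 = (-77 - 123)**2 = (-200)**2 = 40000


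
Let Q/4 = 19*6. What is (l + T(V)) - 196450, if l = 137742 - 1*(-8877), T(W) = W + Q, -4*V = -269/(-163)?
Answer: -32192769/652 ≈ -49375.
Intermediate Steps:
Q = 456 (Q = 4*(19*6) = 4*114 = 456)
V = -269/652 (V = -(-269)/(4*(-163)) = -(-269)*(-1)/(4*163) = -¼*269/163 = -269/652 ≈ -0.41258)
T(W) = 456 + W (T(W) = W + 456 = 456 + W)
l = 146619 (l = 137742 + 8877 = 146619)
(l + T(V)) - 196450 = (146619 + (456 - 269/652)) - 196450 = (146619 + 297043/652) - 196450 = 95892631/652 - 196450 = -32192769/652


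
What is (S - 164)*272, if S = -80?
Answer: -66368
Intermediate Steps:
(S - 164)*272 = (-80 - 164)*272 = -244*272 = -66368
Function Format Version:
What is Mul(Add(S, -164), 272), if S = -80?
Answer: -66368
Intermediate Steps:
Mul(Add(S, -164), 272) = Mul(Add(-80, -164), 272) = Mul(-244, 272) = -66368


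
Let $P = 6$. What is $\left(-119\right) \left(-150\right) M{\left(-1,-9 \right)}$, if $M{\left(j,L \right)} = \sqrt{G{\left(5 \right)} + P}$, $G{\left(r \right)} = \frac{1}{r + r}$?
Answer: $1785 \sqrt{610} \approx 44086.0$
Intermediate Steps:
$G{\left(r \right)} = \frac{1}{2 r}$
$M{\left(j,L \right)} = \frac{\sqrt{610}}{10}$ ($M{\left(j,L \right)} = \sqrt{\frac{1}{2 \cdot 5} + 6} = \sqrt{\frac{1}{2} \cdot \frac{1}{5} + 6} = \sqrt{\frac{1}{10} + 6} = \sqrt{\frac{61}{10}} = \frac{\sqrt{610}}{10}$)
$\left(-119\right) \left(-150\right) M{\left(-1,-9 \right)} = \left(-119\right) \left(-150\right) \frac{\sqrt{610}}{10} = 17850 \frac{\sqrt{610}}{10} = 1785 \sqrt{610}$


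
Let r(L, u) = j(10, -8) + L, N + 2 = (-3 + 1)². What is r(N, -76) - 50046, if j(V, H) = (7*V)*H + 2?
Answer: -50602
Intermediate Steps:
N = 2 (N = -2 + (-3 + 1)² = -2 + (-2)² = -2 + 4 = 2)
j(V, H) = 2 + 7*H*V (j(V, H) = 7*H*V + 2 = 2 + 7*H*V)
r(L, u) = -558 + L (r(L, u) = (2 + 7*(-8)*10) + L = (2 - 560) + L = -558 + L)
r(N, -76) - 50046 = (-558 + 2) - 50046 = -556 - 50046 = -50602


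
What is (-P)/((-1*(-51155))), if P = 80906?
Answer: -80906/51155 ≈ -1.5816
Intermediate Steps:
(-P)/((-1*(-51155))) = (-1*80906)/((-1*(-51155))) = -80906/51155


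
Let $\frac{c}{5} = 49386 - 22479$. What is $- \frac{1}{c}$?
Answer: $- \frac{1}{134535} \approx -7.433 \cdot 10^{-6}$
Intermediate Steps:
$c = 134535$ ($c = 5 \left(49386 - 22479\right) = 5 \cdot 26907 = 134535$)
$- \frac{1}{c} = - \frac{1}{134535}$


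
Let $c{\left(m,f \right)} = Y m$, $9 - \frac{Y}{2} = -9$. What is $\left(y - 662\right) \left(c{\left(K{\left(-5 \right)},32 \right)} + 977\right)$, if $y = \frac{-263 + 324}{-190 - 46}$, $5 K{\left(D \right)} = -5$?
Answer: $- \frac{147071713}{236} \approx -6.2319 \cdot 10^{5}$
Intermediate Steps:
$Y = 36$ ($Y = 18 - -18 = 18 + 18 = 36$)
$K{\left(D \right)} = -1$ ($K{\left(D \right)} = \frac{1}{5} \left(-5\right) = -1$)
$y = - \frac{61}{236}$ ($y = \frac{61}{-236} = 61 \left(- \frac{1}{236}\right) = - \frac{61}{236} \approx -0.25847$)
$c{\left(m,f \right)} = 36 m$
$\left(y - 662\right) \left(c{\left(K{\left(-5 \right)},32 \right)} + 977\right) = \left(- \frac{61}{236} - 662\right) \left(36 \left(-1\right) + 977\right) = - \frac{156293 \left(-36 + 977\right)}{236} = \left(- \frac{156293}{236}\right) 941 = - \frac{147071713}{236}$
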